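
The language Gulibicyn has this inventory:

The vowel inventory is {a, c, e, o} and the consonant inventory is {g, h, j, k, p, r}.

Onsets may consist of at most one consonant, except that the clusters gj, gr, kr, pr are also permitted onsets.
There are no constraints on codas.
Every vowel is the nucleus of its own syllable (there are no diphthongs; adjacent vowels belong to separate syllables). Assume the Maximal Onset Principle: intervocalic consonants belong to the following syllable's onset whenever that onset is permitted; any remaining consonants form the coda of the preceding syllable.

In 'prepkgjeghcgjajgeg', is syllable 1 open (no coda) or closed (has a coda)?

closed

The vowels are e, e, c, a, e — 5 nuclei, so 5 syllables.
σ1/σ2 boundary: cluster /pkgj/ — the longest permitted-onset suffix is /gj/; onset = /gj/, preceding coda = /pk/.
σ2/σ3 boundary: /gh/ splits as /g/ + /h/ (/h/ is the longest suffix that is a licit onset).
σ3/σ4 boundary: /gj/ — entire cluster is a permitted onset → onset /gj/, coda ∅.
σ4/σ5 boundary: /jg/; trying suffixes from longest down, /g/ is the first permitted one, so coda /j/ | onset /g/.
Result: prepk.gjeg.hc.gjaj.geg.
Syllable 1 is /prepk/ with coda /pk/, so it is closed.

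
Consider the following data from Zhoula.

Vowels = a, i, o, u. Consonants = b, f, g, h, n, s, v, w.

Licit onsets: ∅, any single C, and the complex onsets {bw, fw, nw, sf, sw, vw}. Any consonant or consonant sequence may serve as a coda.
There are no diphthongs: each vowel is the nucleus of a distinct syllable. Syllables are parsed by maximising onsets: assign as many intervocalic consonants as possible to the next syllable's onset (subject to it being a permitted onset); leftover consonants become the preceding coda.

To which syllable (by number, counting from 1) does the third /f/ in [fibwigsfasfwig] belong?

Vowels present: i, i, a, i; each is a nucleus, giving 4 syllables.
V1 /i/ – V2 /i/: /bw/ is a licit onset in full, so it all attaches to the next syllable.
V2 /i/ – V3 /a/: /gsf/; trying suffixes from longest down, /sf/ is the first permitted one, so coda /g/ | onset /sf/.
V3 /a/ – V4 /i/: /sfw/ splits as /s/ + /fw/ (/fw/ is the longest suffix that is a licit onset).
So the parse is fi.bwig.sfas.fwig.
The third /f/ is in the onset of syllable 4 (/fwig/).

4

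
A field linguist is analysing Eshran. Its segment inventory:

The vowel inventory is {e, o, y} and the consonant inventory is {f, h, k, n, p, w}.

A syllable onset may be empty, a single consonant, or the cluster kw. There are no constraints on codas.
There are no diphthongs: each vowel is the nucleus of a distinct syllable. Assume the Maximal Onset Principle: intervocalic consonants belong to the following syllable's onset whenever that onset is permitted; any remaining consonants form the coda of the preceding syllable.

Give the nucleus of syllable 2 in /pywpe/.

e

The vowels are y, e — 2 nuclei, so 2 syllables.
The second nucleus (vowel 2 from the left) is /e/.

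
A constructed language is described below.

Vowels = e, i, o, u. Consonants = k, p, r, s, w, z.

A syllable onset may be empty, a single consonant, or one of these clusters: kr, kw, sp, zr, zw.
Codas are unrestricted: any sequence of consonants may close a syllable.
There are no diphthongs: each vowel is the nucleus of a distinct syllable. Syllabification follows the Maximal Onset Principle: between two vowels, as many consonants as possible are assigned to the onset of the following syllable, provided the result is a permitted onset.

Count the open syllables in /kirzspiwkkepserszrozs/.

Vowels present: i, i, e, e, o; each is a nucleus, giving 5 syllables.
/i…i/ gap (V1→V2): cluster /rzsp/ — the longest permitted-onset suffix is /sp/; onset = /sp/, preceding coda = /rz/.
/i…e/ gap (V2→V3): /wkk/ — longest licit onset from the right is /k/, leaving /wk/ as coda.
/e…e/ gap (V3→V4): /ps/; trying suffixes from longest down, /s/ is the first permitted one, so coda /p/ | onset /s/.
/e…o/ gap (V4→V5): /rszr/ — longest licit onset from the right is /zr/, leaving /rs/ as coda.
Putting it together: kirz.spiwk.kep.sers.zrozs.
Classifying each syllable: /kirz/ (closed), /spiwk/ (closed), /kep/ (closed), /sers/ (closed), /zrozs/ (closed).
Open syllables: 0.

0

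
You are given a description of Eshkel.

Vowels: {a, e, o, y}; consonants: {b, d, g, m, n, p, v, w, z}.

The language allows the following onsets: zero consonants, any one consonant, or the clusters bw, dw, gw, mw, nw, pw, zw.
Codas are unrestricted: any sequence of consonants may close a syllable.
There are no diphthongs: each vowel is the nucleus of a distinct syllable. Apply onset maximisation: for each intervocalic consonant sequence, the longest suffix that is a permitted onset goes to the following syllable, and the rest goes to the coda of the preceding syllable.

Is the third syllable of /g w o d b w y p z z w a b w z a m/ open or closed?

Nuclei (vowels): o, y, a, a → 4 syllables.
σ1/σ2 boundary: /dbw/; trying suffixes from longest down, /bw/ is the first permitted one, so coda /d/ | onset /bw/.
σ2/σ3 boundary: cluster /pzzw/ — the longest permitted-onset suffix is /zw/; onset = /zw/, preceding coda = /pz/.
σ3/σ4 boundary: /bwz/ — longest licit onset from the right is /z/, leaving /bw/ as coda.
Putting it together: gwod.bwypz.zwabw.zam.
Syllable 3 is /zwabw/ with coda /bw/, so it is closed.

closed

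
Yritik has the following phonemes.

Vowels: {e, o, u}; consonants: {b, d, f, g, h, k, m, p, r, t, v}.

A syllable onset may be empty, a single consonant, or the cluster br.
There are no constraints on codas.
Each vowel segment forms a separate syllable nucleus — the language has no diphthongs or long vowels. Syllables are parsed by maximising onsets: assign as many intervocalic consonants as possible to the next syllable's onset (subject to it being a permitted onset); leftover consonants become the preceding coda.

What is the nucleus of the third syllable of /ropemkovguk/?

Nuclei (vowels): o, e, o, u → 4 syllables.
The third nucleus (vowel 3 from the left) is /o/.

o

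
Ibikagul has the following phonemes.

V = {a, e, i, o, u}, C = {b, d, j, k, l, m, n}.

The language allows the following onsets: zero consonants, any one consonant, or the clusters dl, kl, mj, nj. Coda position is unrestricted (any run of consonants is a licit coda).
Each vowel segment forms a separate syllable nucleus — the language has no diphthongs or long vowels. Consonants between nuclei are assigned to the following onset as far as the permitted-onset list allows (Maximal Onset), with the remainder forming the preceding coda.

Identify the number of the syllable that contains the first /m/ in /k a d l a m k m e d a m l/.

2

Nuclei (vowels): a, a, e, a → 4 syllables.
/a…a/ gap (V1→V2): cluster /dl/ — /dl/ is itself a permitted onset, so the whole cluster goes right; preceding coda = ∅.
/a…e/ gap (V2→V3): /mkm/ — longest licit onset from the right is /m/, leaving /mk/ as coda.
/e…a/ gap (V3→V4): /d/ → onset of the next syllable (single consonants are always licit onsets).
Result: ka.dlamk.me.daml.
The first /m/ is in the coda of syllable 2 (/dlamk/).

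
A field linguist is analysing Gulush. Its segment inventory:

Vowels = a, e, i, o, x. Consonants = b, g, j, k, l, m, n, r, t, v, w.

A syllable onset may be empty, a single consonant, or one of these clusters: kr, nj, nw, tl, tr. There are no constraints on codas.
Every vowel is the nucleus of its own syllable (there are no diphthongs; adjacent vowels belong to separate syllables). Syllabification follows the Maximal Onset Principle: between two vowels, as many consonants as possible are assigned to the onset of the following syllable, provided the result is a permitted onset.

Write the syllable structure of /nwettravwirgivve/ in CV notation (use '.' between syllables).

Nuclei (vowels): e, a, i, i, e → 5 syllables.
V1 /e/ – V2 /a/: /ttr/; trying suffixes from longest down, /tr/ is the first permitted one, so coda /t/ | onset /tr/.
V2 /a/ – V3 /i/: /vw/; trying suffixes from longest down, /w/ is the first permitted one, so coda /v/ | onset /w/.
V3 /i/ – V4 /i/: /rg/; trying suffixes from longest down, /g/ is the first permitted one, so coda /r/ | onset /g/.
V4 /i/ – V5 /e/: /vv/ splits as /v/ + /v/ (/v/ is the longest suffix that is a licit onset).
Result: nwet.trav.wir.giv.ve.
Mapping each syllable to C/V: /nwet/ → CCVC, /trav/ → CCVC, /wir/ → CVC, /giv/ → CVC, /ve/ → CV.

CCVC.CCVC.CVC.CVC.CV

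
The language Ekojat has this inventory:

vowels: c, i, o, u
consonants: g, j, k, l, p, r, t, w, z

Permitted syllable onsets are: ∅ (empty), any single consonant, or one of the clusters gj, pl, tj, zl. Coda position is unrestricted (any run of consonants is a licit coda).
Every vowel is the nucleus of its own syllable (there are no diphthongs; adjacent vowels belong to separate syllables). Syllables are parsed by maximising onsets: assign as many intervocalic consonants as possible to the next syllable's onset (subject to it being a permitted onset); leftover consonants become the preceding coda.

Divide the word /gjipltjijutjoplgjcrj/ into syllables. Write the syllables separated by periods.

gjipl.tji.ju.tjopl.gjcrj

Nuclei (vowels): i, i, u, o, c → 5 syllables.
V1 /i/ – V2 /i/: /pltj/ splits as /pl/ + /tj/ (/tj/ is the longest suffix that is a licit onset).
V2 /i/ – V3 /u/: /j/ → onset of the next syllable (single consonants are always licit onsets).
V3 /u/ – V4 /o/: /tj/ — entire cluster is a permitted onset → onset /tj/, coda ∅.
V4 /o/ – V5 /c/: /plgj/; trying suffixes from longest down, /gj/ is the first permitted one, so coda /pl/ | onset /gj/.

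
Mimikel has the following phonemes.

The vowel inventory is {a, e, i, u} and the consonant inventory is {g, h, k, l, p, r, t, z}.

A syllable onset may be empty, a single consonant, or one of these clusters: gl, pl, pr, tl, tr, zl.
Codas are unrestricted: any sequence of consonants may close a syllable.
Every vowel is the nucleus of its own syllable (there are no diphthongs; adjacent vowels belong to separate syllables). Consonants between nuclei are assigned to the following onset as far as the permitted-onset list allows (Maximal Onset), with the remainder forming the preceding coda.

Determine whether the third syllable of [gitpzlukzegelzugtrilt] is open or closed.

open

The vowels are i, u, e, e, u, i — 6 nuclei, so 6 syllables.
/i…u/ gap (V1→V2): /tpzl/; trying suffixes from longest down, /zl/ is the first permitted one, so coda /tp/ | onset /zl/.
/u…e/ gap (V2→V3): cluster /kz/ — the longest permitted-onset suffix is /z/; onset = /z/, preceding coda = /k/.
/e…e/ gap (V3→V4): just /g/ — single C goes to the following onset.
/e…u/ gap (V4→V5): cluster /lz/ — the longest permitted-onset suffix is /z/; onset = /z/, preceding coda = /l/.
/u…i/ gap (V5→V6): /gtr/; trying suffixes from longest down, /tr/ is the first permitted one, so coda /g/ | onset /tr/.
Result: gitp.zluk.ze.gel.zug.trilt.
Syllable 3 is /ze/; it ends in its nucleus with no coda, so it is open.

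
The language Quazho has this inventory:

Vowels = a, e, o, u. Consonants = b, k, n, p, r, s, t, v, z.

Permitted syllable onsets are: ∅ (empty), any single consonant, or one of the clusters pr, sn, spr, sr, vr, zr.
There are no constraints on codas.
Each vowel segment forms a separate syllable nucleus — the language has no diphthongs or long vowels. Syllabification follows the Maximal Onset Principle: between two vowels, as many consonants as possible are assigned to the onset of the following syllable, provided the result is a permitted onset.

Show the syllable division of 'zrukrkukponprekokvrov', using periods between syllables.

Vowels present: u, u, o, e, o, o; each is a nucleus, giving 6 syllables.
/u…u/ gap (V1→V2): /krk/; trying suffixes from longest down, /k/ is the first permitted one, so coda /kr/ | onset /k/.
/u…o/ gap (V2→V3): /kp/; trying suffixes from longest down, /p/ is the first permitted one, so coda /k/ | onset /p/.
/o…e/ gap (V3→V4): /npr/ — longest licit onset from the right is /pr/, leaving /n/ as coda.
/e…o/ gap (V4→V5): /k/ → onset of the next syllable (single consonants are always licit onsets).
/o…o/ gap (V5→V6): /kvr/ — longest licit onset from the right is /vr/, leaving /k/ as coda.

zrukr.kuk.pon.pre.kok.vrov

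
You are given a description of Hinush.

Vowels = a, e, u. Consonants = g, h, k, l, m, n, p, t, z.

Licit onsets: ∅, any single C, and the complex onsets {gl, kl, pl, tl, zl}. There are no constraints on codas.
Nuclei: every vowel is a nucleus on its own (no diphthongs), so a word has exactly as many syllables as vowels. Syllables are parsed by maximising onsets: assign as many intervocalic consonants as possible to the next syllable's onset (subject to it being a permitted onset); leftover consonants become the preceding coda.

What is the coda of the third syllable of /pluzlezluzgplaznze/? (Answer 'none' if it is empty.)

Vowels present: u, e, u, a, e; each is a nucleus, giving 5 syllables.
/u…e/ gap (V1→V2): cluster /zl/ — /zl/ is itself a permitted onset, so the whole cluster goes right; preceding coda = ∅.
/e…u/ gap (V2→V3): cluster /zl/ — /zl/ is itself a permitted onset, so the whole cluster goes right; preceding coda = ∅.
/u…a/ gap (V3→V4): /zgpl/ — longest licit onset from the right is /pl/, leaving /zg/ as coda.
/a…e/ gap (V4→V5): /znz/; trying suffixes from longest down, /z/ is the first permitted one, so coda /zn/ | onset /z/.
So the parse is plu.zle.zluzg.plazn.ze.
Syllable 3 is /zluzg/: onset /zl/, nucleus /u/, coda /zg/.

zg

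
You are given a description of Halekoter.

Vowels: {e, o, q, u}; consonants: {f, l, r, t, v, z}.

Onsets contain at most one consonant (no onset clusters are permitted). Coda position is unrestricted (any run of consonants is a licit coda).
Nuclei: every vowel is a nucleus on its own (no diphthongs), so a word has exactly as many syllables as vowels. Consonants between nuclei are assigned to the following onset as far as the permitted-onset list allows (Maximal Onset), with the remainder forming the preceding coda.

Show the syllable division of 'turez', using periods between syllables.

tu.rez

Nuclei (vowels): u, e → 2 syllables.
/u…e/ gap (V1→V2): /r/ → onset of the next syllable (single consonants are always licit onsets).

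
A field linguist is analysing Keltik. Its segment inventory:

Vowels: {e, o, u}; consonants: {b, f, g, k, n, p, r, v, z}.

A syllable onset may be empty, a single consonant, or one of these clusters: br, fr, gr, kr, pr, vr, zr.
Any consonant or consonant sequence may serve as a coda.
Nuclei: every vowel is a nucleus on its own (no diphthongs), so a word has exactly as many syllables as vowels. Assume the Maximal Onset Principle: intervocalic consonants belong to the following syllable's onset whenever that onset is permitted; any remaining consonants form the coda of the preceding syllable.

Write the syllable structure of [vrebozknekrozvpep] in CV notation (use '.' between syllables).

CCV.CVCC.CV.CCVCC.CVC

Nuclei (vowels): e, o, e, o, e → 5 syllables.
σ1/σ2 boundary: /b/ is a single consonant, so it becomes the next onset.
σ2/σ3 boundary: /zkn/ — longest licit onset from the right is /n/, leaving /zk/ as coda.
σ3/σ4 boundary: cluster /kr/ — /kr/ is itself a permitted onset, so the whole cluster goes right; preceding coda = ∅.
σ4/σ5 boundary: /zvp/; trying suffixes from longest down, /p/ is the first permitted one, so coda /zv/ | onset /p/.
Result: vre.bozk.ne.krozv.pep.
Mapping each syllable to C/V: /vre/ → CCV, /bozk/ → CVCC, /ne/ → CV, /krozv/ → CCVCC, /pep/ → CVC.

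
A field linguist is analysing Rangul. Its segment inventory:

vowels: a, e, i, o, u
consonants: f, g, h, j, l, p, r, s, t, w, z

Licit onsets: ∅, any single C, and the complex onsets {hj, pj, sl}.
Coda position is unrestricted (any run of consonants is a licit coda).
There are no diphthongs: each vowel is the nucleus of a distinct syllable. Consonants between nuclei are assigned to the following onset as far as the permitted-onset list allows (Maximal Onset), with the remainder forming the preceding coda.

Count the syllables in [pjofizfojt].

Vowels present: o, i, o; each is a nucleus, giving 3 syllables.

3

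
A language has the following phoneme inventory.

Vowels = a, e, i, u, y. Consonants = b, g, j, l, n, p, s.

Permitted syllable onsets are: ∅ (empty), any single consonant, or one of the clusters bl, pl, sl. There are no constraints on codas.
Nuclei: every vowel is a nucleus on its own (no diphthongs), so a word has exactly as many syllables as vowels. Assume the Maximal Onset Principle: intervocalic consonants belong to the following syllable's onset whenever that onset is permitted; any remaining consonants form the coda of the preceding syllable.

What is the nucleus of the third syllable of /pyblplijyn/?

The vowels are y, i, y — 3 nuclei, so 3 syllables.
The third nucleus (vowel 3 from the left) is /y/.

y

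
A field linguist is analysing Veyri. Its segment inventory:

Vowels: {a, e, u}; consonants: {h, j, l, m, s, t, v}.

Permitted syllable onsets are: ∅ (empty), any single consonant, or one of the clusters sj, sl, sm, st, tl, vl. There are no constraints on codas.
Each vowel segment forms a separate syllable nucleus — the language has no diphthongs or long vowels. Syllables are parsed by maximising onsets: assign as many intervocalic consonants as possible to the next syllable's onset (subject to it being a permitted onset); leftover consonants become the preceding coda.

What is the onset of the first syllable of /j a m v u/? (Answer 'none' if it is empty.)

Nuclei (vowels): a, u → 2 syllables.
/a…u/ gap (V1→V2): cluster /mv/ — the longest permitted-onset suffix is /v/; onset = /v/, preceding coda = /m/.
Syllabification: jam.vu.
Syllable 1 is /jam/: onset /j/, nucleus /a/, coda /m/.

j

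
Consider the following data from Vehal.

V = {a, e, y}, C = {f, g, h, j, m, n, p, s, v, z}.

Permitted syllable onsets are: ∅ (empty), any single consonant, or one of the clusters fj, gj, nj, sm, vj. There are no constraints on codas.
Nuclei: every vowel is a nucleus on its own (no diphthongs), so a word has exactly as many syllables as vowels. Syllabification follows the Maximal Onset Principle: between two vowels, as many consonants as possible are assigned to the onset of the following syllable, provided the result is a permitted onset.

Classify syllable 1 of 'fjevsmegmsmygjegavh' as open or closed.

Nuclei (vowels): e, e, y, e, a → 5 syllables.
V1 /e/ – V2 /e/: cluster /vsm/ — the longest permitted-onset suffix is /sm/; onset = /sm/, preceding coda = /v/.
V2 /e/ – V3 /y/: /gmsm/ splits as /gm/ + /sm/ (/sm/ is the longest suffix that is a licit onset).
V3 /y/ – V4 /e/: /gj/ is a licit onset in full, so it all attaches to the next syllable.
V4 /e/ – V5 /a/: /g/ is a single consonant, so it becomes the next onset.
Putting it together: fjev.smegm.smy.gje.gavh.
Syllable 1 is /fjev/ with coda /v/, so it is closed.

closed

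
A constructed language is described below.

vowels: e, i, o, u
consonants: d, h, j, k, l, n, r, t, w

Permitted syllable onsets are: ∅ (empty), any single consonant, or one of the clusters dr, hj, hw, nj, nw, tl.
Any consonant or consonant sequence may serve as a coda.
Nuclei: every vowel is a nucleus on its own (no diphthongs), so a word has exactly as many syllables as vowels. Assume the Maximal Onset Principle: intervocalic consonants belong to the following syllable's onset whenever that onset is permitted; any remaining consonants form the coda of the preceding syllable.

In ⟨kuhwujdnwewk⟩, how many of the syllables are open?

The vowels are u, u, e — 3 nuclei, so 3 syllables.
σ1/σ2 boundary: /hw/ — entire cluster is a permitted onset → onset /hw/, coda ∅.
σ2/σ3 boundary: /jdnw/ — longest licit onset from the right is /nw/, leaving /jd/ as coda.
Result: ku.hwujd.nwewk.
Classifying each syllable: /ku/ (open), /hwujd/ (closed), /nwewk/ (closed).
Open syllables: 1.

1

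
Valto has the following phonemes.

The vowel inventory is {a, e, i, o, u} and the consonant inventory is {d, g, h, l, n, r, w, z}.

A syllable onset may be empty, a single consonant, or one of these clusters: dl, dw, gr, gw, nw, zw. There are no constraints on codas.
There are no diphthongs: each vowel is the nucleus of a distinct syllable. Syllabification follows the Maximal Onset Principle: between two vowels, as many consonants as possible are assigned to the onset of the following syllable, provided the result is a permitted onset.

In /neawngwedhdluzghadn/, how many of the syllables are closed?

Nuclei (vowels): e, a, e, u, a → 5 syllables.
Between /e/ (V1) and /a/ (V2): no consonants, so the boundary falls immediately after /e/.
Between /a/ (V2) and /e/ (V3): /wngw/ splits as /wn/ + /gw/ (/gw/ is the longest suffix that is a licit onset).
Between /e/ (V3) and /u/ (V4): /dhdl/ — longest licit onset from the right is /dl/, leaving /dh/ as coda.
Between /u/ (V4) and /a/ (V5): /zgh/; trying suffixes from longest down, /h/ is the first permitted one, so coda /zg/ | onset /h/.
Result: ne.awn.gwedh.dluzg.hadn.
Classifying each syllable: /ne/ (open), /awn/ (closed), /gwedh/ (closed), /dluzg/ (closed), /hadn/ (closed).
Closed syllables: 4.

4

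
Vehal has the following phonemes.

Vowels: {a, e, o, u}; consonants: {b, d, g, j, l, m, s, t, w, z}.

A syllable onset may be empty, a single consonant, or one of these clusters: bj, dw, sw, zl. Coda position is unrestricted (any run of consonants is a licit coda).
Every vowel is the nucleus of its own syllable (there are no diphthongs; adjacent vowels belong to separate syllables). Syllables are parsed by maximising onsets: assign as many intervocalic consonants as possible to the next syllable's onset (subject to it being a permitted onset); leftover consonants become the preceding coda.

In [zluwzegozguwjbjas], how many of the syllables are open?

The vowels are u, e, o, u, a — 5 nuclei, so 5 syllables.
σ1/σ2 boundary: /wz/; trying suffixes from longest down, /z/ is the first permitted one, so coda /w/ | onset /z/.
σ2/σ3 boundary: /g/ → onset of the next syllable (single consonants are always licit onsets).
σ3/σ4 boundary: cluster /zg/ — the longest permitted-onset suffix is /g/; onset = /g/, preceding coda = /z/.
σ4/σ5 boundary: /wjbj/; trying suffixes from longest down, /bj/ is the first permitted one, so coda /wj/ | onset /bj/.
Result: zluw.ze.goz.guwj.bjas.
Classifying each syllable: /zluw/ (closed), /ze/ (open), /goz/ (closed), /guwj/ (closed), /bjas/ (closed).
Open syllables: 1.

1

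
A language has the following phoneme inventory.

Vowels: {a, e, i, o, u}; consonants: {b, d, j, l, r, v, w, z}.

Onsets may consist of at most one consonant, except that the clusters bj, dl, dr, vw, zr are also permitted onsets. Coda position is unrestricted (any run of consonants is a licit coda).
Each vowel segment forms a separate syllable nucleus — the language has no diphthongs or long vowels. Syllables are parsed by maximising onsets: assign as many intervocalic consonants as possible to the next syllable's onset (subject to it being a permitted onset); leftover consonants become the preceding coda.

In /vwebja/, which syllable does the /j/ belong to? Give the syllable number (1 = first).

2

Vowels present: e, a; each is a nucleus, giving 2 syllables.
σ1/σ2 boundary: /bj/ is a licit onset in full, so it all attaches to the next syllable.
Result: vwe.bja.
The /j/ is in the onset of syllable 2 (/bja/).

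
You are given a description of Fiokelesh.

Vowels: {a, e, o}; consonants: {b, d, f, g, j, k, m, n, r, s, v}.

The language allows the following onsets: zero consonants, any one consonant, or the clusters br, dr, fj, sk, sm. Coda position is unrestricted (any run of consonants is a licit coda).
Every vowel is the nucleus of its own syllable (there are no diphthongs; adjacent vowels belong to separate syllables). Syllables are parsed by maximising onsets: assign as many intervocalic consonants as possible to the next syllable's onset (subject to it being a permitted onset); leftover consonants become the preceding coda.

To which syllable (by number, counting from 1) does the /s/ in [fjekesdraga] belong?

2

Vowels present: e, e, a, a; each is a nucleus, giving 4 syllables.
Between /e/ (V1) and /e/ (V2): /k/ is a single consonant, so it becomes the next onset.
Between /e/ (V2) and /a/ (V3): cluster /sdr/ — the longest permitted-onset suffix is /dr/; onset = /dr/, preceding coda = /s/.
Between /a/ (V3) and /a/ (V4): /g/ is a single consonant, so it becomes the next onset.
Syllabification: fje.kes.dra.ga.
The /s/ is in the coda of syllable 2 (/kes/).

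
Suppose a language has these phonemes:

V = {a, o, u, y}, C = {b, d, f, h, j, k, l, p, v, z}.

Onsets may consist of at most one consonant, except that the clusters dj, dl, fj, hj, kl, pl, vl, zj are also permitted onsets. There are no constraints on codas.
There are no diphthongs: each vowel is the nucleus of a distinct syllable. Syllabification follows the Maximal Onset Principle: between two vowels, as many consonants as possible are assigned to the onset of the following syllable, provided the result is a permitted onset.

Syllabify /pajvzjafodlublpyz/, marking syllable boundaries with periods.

Nuclei (vowels): a, a, o, u, y → 5 syllables.
V1 /a/ – V2 /a/: /jvzj/ — longest licit onset from the right is /zj/, leaving /jv/ as coda.
V2 /a/ – V3 /o/: /f/ is a single consonant, so it becomes the next onset.
V3 /o/ – V4 /u/: /dl/ — entire cluster is a permitted onset → onset /dl/, coda ∅.
V4 /u/ – V5 /y/: cluster /blp/ — the longest permitted-onset suffix is /p/; onset = /p/, preceding coda = /bl/.

pajv.zja.fo.dlubl.pyz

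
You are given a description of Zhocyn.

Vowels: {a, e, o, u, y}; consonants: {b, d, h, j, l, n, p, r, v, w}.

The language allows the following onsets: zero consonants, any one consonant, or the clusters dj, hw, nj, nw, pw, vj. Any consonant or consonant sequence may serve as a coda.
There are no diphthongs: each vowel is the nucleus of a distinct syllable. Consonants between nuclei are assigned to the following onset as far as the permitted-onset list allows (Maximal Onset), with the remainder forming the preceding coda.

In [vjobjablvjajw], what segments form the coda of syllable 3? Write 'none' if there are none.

The vowels are o, a, a — 3 nuclei, so 3 syllables.
V1 /o/ – V2 /a/: /bj/ — longest licit onset from the right is /j/, leaving /b/ as coda.
V2 /a/ – V3 /a/: /blvj/ — longest licit onset from the right is /vj/, leaving /bl/ as coda.
Putting it together: vjob.jabl.vjajw.
Syllable 3 is /vjajw/: onset /vj/, nucleus /a/, coda /jw/.

jw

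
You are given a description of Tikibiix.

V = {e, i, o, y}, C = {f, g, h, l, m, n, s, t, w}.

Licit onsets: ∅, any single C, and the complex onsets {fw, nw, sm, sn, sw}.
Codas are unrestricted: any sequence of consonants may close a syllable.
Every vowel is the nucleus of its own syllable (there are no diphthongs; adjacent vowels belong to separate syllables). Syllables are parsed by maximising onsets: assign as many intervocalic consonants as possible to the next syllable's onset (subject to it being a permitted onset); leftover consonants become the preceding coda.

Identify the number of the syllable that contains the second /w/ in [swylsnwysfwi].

2

The vowels are y, y, i — 3 nuclei, so 3 syllables.
Between /y/ (V1) and /y/ (V2): /lsnw/; trying suffixes from longest down, /nw/ is the first permitted one, so coda /ls/ | onset /nw/.
Between /y/ (V2) and /i/ (V3): /sfw/; trying suffixes from longest down, /fw/ is the first permitted one, so coda /s/ | onset /fw/.
Result: swyls.nwys.fwi.
The second /w/ is in the onset of syllable 2 (/nwys/).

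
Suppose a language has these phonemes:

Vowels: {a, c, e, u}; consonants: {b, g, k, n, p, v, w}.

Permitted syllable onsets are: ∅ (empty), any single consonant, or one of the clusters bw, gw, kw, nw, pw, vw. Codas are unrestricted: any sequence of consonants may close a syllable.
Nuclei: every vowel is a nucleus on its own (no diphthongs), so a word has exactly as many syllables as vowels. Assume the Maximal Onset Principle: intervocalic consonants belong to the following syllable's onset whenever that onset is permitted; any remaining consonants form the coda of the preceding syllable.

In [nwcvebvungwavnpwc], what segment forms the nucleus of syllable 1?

c

The vowels are c, e, u, a, c — 5 nuclei, so 5 syllables.
The first nucleus (vowel 1 from the left) is /c/.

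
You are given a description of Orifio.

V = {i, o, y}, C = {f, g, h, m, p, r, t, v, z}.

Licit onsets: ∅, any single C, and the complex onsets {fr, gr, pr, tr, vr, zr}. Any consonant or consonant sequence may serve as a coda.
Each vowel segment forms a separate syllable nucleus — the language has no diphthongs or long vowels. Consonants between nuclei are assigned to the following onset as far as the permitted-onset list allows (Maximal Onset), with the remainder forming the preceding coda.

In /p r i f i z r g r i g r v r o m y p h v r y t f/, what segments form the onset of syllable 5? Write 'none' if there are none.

The vowels are i, i, i, o, y, y — 6 nuclei, so 6 syllables.
Between /i/ (V1) and /i/ (V2): /f/ → onset of the next syllable (single consonants are always licit onsets).
Between /i/ (V2) and /i/ (V3): /zrgr/ — longest licit onset from the right is /gr/, leaving /zr/ as coda.
Between /i/ (V3) and /o/ (V4): cluster /grvr/ — the longest permitted-onset suffix is /vr/; onset = /vr/, preceding coda = /gr/.
Between /o/ (V4) and /y/ (V5): /m/ → onset of the next syllable (single consonants are always licit onsets).
Between /y/ (V5) and /y/ (V6): /phvr/; trying suffixes from longest down, /vr/ is the first permitted one, so coda /ph/ | onset /vr/.
Result: pri.fizr.grigr.vro.myph.vrytf.
Syllable 5 is /myph/: onset /m/, nucleus /y/, coda /ph/.

m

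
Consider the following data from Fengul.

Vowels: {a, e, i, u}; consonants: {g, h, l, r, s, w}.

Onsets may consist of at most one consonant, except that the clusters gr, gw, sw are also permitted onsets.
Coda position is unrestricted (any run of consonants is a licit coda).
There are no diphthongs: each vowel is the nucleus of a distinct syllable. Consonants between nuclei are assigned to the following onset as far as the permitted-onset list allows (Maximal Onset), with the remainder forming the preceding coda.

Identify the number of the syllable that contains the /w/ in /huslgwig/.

Nuclei (vowels): u, i → 2 syllables.
σ1/σ2 boundary: cluster /slgw/ — the longest permitted-onset suffix is /gw/; onset = /gw/, preceding coda = /sl/.
Putting it together: husl.gwig.
The /w/ is in the onset of syllable 2 (/gwig/).

2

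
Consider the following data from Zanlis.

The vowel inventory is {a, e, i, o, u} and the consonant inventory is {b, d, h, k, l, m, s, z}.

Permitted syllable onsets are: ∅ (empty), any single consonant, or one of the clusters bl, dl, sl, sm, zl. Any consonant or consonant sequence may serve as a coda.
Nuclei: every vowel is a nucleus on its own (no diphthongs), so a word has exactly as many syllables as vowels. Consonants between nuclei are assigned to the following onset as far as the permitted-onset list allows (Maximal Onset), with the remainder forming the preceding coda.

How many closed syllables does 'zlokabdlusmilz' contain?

2

The vowels are o, a, u, i — 4 nuclei, so 4 syllables.
σ1/σ2 boundary: /k/ → onset of the next syllable (single consonants are always licit onsets).
σ2/σ3 boundary: cluster /bdl/ — the longest permitted-onset suffix is /dl/; onset = /dl/, preceding coda = /b/.
σ3/σ4 boundary: /sm/ is a licit onset in full, so it all attaches to the next syllable.
Syllabification: zlo.kab.dlu.smilz.
Classifying each syllable: /zlo/ (open), /kab/ (closed), /dlu/ (open), /smilz/ (closed).
Closed syllables: 2.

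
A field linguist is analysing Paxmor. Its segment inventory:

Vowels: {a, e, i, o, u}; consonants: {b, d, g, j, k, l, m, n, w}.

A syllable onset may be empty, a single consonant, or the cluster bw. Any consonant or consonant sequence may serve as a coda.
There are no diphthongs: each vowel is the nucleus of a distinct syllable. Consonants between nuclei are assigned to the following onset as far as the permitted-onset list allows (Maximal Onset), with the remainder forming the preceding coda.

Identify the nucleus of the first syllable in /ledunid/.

e

Vowels present: e, u, i; each is a nucleus, giving 3 syllables.
The first nucleus (vowel 1 from the left) is /e/.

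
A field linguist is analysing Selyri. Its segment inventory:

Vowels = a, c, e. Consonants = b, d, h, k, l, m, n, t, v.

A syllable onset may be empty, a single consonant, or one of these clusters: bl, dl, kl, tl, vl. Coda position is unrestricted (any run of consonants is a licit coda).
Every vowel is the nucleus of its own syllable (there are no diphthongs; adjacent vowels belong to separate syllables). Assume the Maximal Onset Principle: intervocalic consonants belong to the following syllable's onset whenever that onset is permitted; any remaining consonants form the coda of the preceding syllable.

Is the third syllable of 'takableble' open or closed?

Nuclei (vowels): a, a, e, e → 4 syllables.
/a…a/ gap (V1→V2): /k/ is a single consonant, so it becomes the next onset.
/a…e/ gap (V2→V3): /bl/ is a licit onset in full, so it all attaches to the next syllable.
/e…e/ gap (V3→V4): cluster /bl/ — /bl/ is itself a permitted onset, so the whole cluster goes right; preceding coda = ∅.
Result: ta.ka.ble.ble.
Syllable 3 is /ble/; it ends in its nucleus with no coda, so it is open.

open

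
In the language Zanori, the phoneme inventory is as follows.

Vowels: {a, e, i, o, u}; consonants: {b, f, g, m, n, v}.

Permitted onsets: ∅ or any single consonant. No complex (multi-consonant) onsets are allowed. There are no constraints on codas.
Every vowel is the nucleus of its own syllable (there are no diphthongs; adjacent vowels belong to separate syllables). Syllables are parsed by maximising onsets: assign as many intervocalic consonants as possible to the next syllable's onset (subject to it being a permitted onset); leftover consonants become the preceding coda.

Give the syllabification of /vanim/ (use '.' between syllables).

Nuclei (vowels): a, i → 2 syllables.
/a…i/ gap (V1→V2): just /n/ — single C goes to the following onset.

va.nim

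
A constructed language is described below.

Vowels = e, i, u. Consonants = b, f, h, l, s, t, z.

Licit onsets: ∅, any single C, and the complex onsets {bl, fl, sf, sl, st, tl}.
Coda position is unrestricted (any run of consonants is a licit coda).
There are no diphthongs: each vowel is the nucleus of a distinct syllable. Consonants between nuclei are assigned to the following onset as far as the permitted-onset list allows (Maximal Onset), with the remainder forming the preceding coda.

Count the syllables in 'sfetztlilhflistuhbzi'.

Vowels present: e, i, i, u, i; each is a nucleus, giving 5 syllables.

5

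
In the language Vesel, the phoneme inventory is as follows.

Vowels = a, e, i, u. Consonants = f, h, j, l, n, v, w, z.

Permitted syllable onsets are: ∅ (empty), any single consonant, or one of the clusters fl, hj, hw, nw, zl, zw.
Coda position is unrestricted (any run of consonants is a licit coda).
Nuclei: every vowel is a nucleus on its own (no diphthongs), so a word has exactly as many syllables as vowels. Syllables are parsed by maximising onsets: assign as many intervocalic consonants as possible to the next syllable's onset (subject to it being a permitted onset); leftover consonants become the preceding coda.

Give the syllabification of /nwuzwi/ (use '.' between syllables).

nwu.zwi

The vowels are u, i — 2 nuclei, so 2 syllables.
V1 /u/ – V2 /i/: /zw/ is a licit onset in full, so it all attaches to the next syllable.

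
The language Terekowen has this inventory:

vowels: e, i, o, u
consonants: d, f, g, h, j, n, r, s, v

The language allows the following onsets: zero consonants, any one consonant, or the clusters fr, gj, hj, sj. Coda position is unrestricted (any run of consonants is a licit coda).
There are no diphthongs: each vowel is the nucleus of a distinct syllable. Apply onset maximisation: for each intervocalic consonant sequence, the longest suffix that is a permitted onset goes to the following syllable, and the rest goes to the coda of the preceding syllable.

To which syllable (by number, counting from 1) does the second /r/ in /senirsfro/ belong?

3

The vowels are e, i, o — 3 nuclei, so 3 syllables.
σ1/σ2 boundary: /n/ is a single consonant, so it becomes the next onset.
σ2/σ3 boundary: cluster /rsfr/ — the longest permitted-onset suffix is /fr/; onset = /fr/, preceding coda = /rs/.
Putting it together: se.nirs.fro.
The second /r/ is in the onset of syllable 3 (/fro/).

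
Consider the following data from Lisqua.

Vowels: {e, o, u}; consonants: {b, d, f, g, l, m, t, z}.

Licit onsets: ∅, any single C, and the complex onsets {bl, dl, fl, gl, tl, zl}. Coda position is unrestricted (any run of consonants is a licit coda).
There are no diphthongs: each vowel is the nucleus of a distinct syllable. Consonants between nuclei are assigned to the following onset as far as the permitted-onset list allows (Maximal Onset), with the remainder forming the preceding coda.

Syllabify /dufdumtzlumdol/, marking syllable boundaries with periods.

duf.dumt.zlum.dol

Nuclei (vowels): u, u, u, o → 4 syllables.
σ1/σ2 boundary: cluster /fd/ — the longest permitted-onset suffix is /d/; onset = /d/, preceding coda = /f/.
σ2/σ3 boundary: /mtzl/; trying suffixes from longest down, /zl/ is the first permitted one, so coda /mt/ | onset /zl/.
σ3/σ4 boundary: /md/; trying suffixes from longest down, /d/ is the first permitted one, so coda /m/ | onset /d/.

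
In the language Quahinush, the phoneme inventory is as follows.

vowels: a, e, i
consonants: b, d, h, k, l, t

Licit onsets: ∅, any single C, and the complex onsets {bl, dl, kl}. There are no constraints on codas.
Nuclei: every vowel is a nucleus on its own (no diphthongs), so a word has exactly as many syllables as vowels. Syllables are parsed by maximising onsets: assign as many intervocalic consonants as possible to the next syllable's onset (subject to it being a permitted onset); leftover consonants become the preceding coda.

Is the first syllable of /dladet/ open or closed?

The vowels are a, e — 2 nuclei, so 2 syllables.
/a…e/ gap (V1→V2): /d/ → onset of the next syllable (single consonants are always licit onsets).
Putting it together: dla.det.
Syllable 1 is /dla/; it ends in its nucleus with no coda, so it is open.

open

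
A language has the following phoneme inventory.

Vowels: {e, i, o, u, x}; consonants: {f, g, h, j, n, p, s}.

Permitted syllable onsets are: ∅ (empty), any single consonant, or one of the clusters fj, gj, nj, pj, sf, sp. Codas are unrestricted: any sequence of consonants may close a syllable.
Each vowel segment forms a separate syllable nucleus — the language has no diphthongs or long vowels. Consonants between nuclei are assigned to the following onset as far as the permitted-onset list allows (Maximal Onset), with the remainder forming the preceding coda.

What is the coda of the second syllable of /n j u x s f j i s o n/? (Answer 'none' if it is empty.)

s

Nuclei (vowels): u, x, i, o → 4 syllables.
Between /u/ (V1) and /x/ (V2): nothing intervenes; syllable break is V.V.
Between /x/ (V2) and /i/ (V3): cluster /sfj/ — the longest permitted-onset suffix is /fj/; onset = /fj/, preceding coda = /s/.
Between /i/ (V3) and /o/ (V4): just /s/ — single C goes to the following onset.
Syllabification: nju.xs.fji.son.
Syllable 2 is /xs/: onset ∅, nucleus /x/, coda /s/.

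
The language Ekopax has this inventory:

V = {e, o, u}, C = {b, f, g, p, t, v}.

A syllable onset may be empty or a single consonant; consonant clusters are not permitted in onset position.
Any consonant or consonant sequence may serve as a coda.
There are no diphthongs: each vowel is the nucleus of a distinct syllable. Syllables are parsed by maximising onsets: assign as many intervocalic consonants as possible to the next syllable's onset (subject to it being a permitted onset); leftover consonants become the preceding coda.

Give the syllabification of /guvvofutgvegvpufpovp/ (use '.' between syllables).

The vowels are u, o, u, e, u, o — 6 nuclei, so 6 syllables.
σ1/σ2 boundary: /vv/ — longest licit onset from the right is /v/, leaving /v/ as coda.
σ2/σ3 boundary: just /f/ — single C goes to the following onset.
σ3/σ4 boundary: /tgv/ — longest licit onset from the right is /v/, leaving /tg/ as coda.
σ4/σ5 boundary: cluster /gvp/ — the longest permitted-onset suffix is /p/; onset = /p/, preceding coda = /gv/.
σ5/σ6 boundary: cluster /fp/ — the longest permitted-onset suffix is /p/; onset = /p/, preceding coda = /f/.

guv.vo.futg.vegv.puf.povp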